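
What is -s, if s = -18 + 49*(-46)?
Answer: 2272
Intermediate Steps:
s = -2272 (s = -18 - 2254 = -2272)
-s = -1*(-2272) = 2272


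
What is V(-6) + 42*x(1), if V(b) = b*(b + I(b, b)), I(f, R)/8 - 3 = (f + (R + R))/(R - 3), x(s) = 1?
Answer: -162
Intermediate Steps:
I(f, R) = 24 + 8*(f + 2*R)/(-3 + R) (I(f, R) = 24 + 8*((f + (R + R))/(R - 3)) = 24 + 8*((f + 2*R)/(-3 + R)) = 24 + 8*(f + 2*R)/(-3 + R))
V(b) = b*(b + 8*(-9 + 6*b)/(-3 + b)) (V(b) = b*(b + 8*(-9 + b + 5*b)/(-3 + b)) = b*(b + 8*(-9 + 6*b)/(-3 + b)))
V(-6) + 42*x(1) = -6*(-72 + (-6)² + 45*(-6))/(-3 - 6) + 42*1 = -6*(-72 + 36 - 270)/(-9) + 42 = -6*(-⅑)*(-306) + 42 = -204 + 42 = -162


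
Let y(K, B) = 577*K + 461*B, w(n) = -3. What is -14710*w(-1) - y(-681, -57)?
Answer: 463344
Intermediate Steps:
y(K, B) = 461*B + 577*K
-14710*w(-1) - y(-681, -57) = -14710*(-3) - (461*(-57) + 577*(-681)) = 44130 - (-26277 - 392937) = 44130 - 1*(-419214) = 44130 + 419214 = 463344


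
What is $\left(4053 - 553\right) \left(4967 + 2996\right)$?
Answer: $27870500$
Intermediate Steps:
$\left(4053 - 553\right) \left(4967 + 2996\right) = 3500 \cdot 7963 = 27870500$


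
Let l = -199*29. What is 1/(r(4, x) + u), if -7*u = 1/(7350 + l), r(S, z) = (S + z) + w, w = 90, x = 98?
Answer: 11053/2122175 ≈ 0.0052083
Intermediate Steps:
l = -5771
r(S, z) = 90 + S + z (r(S, z) = (S + z) + 90 = 90 + S + z)
u = -1/11053 (u = -1/(7*(7350 - 5771)) = -⅐/1579 = -⅐*1/1579 = -1/11053 ≈ -9.0473e-5)
1/(r(4, x) + u) = 1/((90 + 4 + 98) - 1/11053) = 1/(192 - 1/11053) = 1/(2122175/11053) = 11053/2122175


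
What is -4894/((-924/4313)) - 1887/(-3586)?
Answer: 860163560/37653 ≈ 22845.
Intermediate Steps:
-4894/((-924/4313)) - 1887/(-3586) = -4894/((-924*1/4313)) - 1887*(-1/3586) = -4894/(-924/4313) + 1887/3586 = -4894*(-4313/924) + 1887/3586 = 10553911/462 + 1887/3586 = 860163560/37653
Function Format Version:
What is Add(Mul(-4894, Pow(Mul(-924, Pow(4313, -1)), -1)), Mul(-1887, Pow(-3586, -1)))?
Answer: Rational(860163560, 37653) ≈ 22845.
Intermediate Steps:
Add(Mul(-4894, Pow(Mul(-924, Pow(4313, -1)), -1)), Mul(-1887, Pow(-3586, -1))) = Add(Mul(-4894, Pow(Mul(-924, Rational(1, 4313)), -1)), Mul(-1887, Rational(-1, 3586))) = Add(Mul(-4894, Pow(Rational(-924, 4313), -1)), Rational(1887, 3586)) = Add(Mul(-4894, Rational(-4313, 924)), Rational(1887, 3586)) = Add(Rational(10553911, 462), Rational(1887, 3586)) = Rational(860163560, 37653)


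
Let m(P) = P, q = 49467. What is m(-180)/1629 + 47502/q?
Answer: 2536174/2984509 ≈ 0.84978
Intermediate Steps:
m(-180)/1629 + 47502/q = -180/1629 + 47502/49467 = -180*1/1629 + 47502*(1/49467) = -20/181 + 15834/16489 = 2536174/2984509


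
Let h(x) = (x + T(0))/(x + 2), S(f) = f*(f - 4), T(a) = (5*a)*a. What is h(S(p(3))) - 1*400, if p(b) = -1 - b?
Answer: -6784/17 ≈ -399.06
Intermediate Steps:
T(a) = 5*a²
S(f) = f*(-4 + f)
h(x) = x/(2 + x) (h(x) = (x + 5*0²)/(x + 2) = (x + 5*0)/(2 + x) = (x + 0)/(2 + x) = x/(2 + x))
h(S(p(3))) - 1*400 = ((-1 - 1*3)*(-4 + (-1 - 1*3)))/(2 + (-1 - 1*3)*(-4 + (-1 - 1*3))) - 1*400 = ((-1 - 3)*(-4 + (-1 - 3)))/(2 + (-1 - 3)*(-4 + (-1 - 3))) - 400 = (-4*(-4 - 4))/(2 - 4*(-4 - 4)) - 400 = (-4*(-8))/(2 - 4*(-8)) - 400 = 32/(2 + 32) - 400 = 32/34 - 400 = 32*(1/34) - 400 = 16/17 - 400 = -6784/17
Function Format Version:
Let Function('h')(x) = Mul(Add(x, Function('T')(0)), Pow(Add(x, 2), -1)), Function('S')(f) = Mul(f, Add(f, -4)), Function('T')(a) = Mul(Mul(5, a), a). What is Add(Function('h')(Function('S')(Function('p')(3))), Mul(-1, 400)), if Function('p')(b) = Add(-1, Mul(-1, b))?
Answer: Rational(-6784, 17) ≈ -399.06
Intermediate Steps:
Function('T')(a) = Mul(5, Pow(a, 2))
Function('S')(f) = Mul(f, Add(-4, f))
Function('h')(x) = Mul(x, Pow(Add(2, x), -1)) (Function('h')(x) = Mul(Add(x, Mul(5, Pow(0, 2))), Pow(Add(x, 2), -1)) = Mul(Add(x, Mul(5, 0)), Pow(Add(2, x), -1)) = Mul(Add(x, 0), Pow(Add(2, x), -1)) = Mul(x, Pow(Add(2, x), -1)))
Add(Function('h')(Function('S')(Function('p')(3))), Mul(-1, 400)) = Add(Mul(Mul(Add(-1, Mul(-1, 3)), Add(-4, Add(-1, Mul(-1, 3)))), Pow(Add(2, Mul(Add(-1, Mul(-1, 3)), Add(-4, Add(-1, Mul(-1, 3))))), -1)), Mul(-1, 400)) = Add(Mul(Mul(Add(-1, -3), Add(-4, Add(-1, -3))), Pow(Add(2, Mul(Add(-1, -3), Add(-4, Add(-1, -3)))), -1)), -400) = Add(Mul(Mul(-4, Add(-4, -4)), Pow(Add(2, Mul(-4, Add(-4, -4))), -1)), -400) = Add(Mul(Mul(-4, -8), Pow(Add(2, Mul(-4, -8)), -1)), -400) = Add(Mul(32, Pow(Add(2, 32), -1)), -400) = Add(Mul(32, Pow(34, -1)), -400) = Add(Mul(32, Rational(1, 34)), -400) = Add(Rational(16, 17), -400) = Rational(-6784, 17)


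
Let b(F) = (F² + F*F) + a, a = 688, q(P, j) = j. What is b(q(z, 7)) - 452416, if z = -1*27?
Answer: -451630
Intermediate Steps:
z = -27
b(F) = 688 + 2*F² (b(F) = (F² + F*F) + 688 = (F² + F²) + 688 = 2*F² + 688 = 688 + 2*F²)
b(q(z, 7)) - 452416 = (688 + 2*7²) - 452416 = (688 + 2*49) - 452416 = (688 + 98) - 452416 = 786 - 452416 = -451630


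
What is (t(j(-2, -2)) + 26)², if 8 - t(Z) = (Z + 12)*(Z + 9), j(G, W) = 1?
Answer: 9216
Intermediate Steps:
t(Z) = 8 - (9 + Z)*(12 + Z) (t(Z) = 8 - (Z + 12)*(Z + 9) = 8 - (12 + Z)*(9 + Z) = 8 - (9 + Z)*(12 + Z))
(t(j(-2, -2)) + 26)² = ((-100 - 1*1² - 21*1) + 26)² = ((-100 - 1*1 - 21) + 26)² = ((-100 - 1 - 21) + 26)² = (-122 + 26)² = (-96)² = 9216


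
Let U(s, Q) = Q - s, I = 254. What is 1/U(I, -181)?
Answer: -1/435 ≈ -0.0022989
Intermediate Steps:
1/U(I, -181) = 1/(-181 - 1*254) = 1/(-181 - 254) = 1/(-435) = -1/435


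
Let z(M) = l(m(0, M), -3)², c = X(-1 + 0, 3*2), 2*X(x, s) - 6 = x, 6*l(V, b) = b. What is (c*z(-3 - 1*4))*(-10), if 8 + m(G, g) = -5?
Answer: -25/4 ≈ -6.2500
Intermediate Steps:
m(G, g) = -13 (m(G, g) = -8 - 5 = -13)
l(V, b) = b/6
X(x, s) = 3 + x/2
c = 5/2 (c = 3 + (-1 + 0)/2 = 3 + (½)*(-1) = 3 - ½ = 5/2 ≈ 2.5000)
z(M) = ¼ (z(M) = ((⅙)*(-3))² = (-½)² = ¼)
(c*z(-3 - 1*4))*(-10) = ((5/2)*(¼))*(-10) = (5/8)*(-10) = -25/4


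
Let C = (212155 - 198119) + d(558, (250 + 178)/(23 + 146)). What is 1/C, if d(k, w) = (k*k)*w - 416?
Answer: 169/135565572 ≈ 1.2466e-6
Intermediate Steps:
d(k, w) = -416 + w*k**2 (d(k, w) = k**2*w - 416 = w*k**2 - 416 = -416 + w*k**2)
C = 135565572/169 (C = (212155 - 198119) + (-416 + ((250 + 178)/(23 + 146))*558**2) = 14036 + (-416 + (428/169)*311364) = 14036 + (-416 + 133263792/169) = 14036 + 133193488/169 = 135565572/169 ≈ 8.0216e+5)
1/C = 1/(135565572/169) = 169/135565572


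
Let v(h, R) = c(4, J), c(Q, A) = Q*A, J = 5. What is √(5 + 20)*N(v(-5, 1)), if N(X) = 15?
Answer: 75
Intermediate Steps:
c(Q, A) = A*Q
v(h, R) = 20 (v(h, R) = 5*4 = 20)
√(5 + 20)*N(v(-5, 1)) = √(5 + 20)*15 = √25*15 = 5*15 = 75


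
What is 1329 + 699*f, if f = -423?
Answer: -294348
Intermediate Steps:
1329 + 699*f = 1329 + 699*(-423) = 1329 - 295677 = -294348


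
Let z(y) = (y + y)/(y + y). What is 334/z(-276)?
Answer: 334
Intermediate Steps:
z(y) = 1 (z(y) = (2*y)/((2*y)) = (2*y)*(1/(2*y)) = 1)
334/z(-276) = 334/1 = 334*1 = 334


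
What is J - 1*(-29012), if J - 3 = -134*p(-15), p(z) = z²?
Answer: -1135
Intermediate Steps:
J = -30147 (J = 3 - 134*(-15)² = 3 - 134*225 = 3 - 30150 = -30147)
J - 1*(-29012) = -30147 - 1*(-29012) = -30147 + 29012 = -1135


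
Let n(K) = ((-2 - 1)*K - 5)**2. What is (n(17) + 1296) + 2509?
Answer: 6941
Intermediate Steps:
n(K) = (-5 - 3*K)**2 (n(K) = (-3*K - 5)**2 = (-5 - 3*K)**2)
(n(17) + 1296) + 2509 = ((5 + 3*17)**2 + 1296) + 2509 = ((5 + 51)**2 + 1296) + 2509 = (56**2 + 1296) + 2509 = (3136 + 1296) + 2509 = 4432 + 2509 = 6941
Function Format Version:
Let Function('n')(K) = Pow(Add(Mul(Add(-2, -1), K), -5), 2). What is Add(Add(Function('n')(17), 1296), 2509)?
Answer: 6941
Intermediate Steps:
Function('n')(K) = Pow(Add(-5, Mul(-3, K)), 2) (Function('n')(K) = Pow(Add(Mul(-3, K), -5), 2) = Pow(Add(-5, Mul(-3, K)), 2))
Add(Add(Function('n')(17), 1296), 2509) = Add(Add(Pow(Add(5, Mul(3, 17)), 2), 1296), 2509) = Add(Add(Pow(Add(5, 51), 2), 1296), 2509) = Add(Add(Pow(56, 2), 1296), 2509) = Add(Add(3136, 1296), 2509) = Add(4432, 2509) = 6941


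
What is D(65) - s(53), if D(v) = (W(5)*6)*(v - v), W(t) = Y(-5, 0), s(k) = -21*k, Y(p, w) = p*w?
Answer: 1113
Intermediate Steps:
W(t) = 0 (W(t) = -5*0 = 0)
D(v) = 0 (D(v) = (0*6)*(v - v) = 0*0 = 0)
D(65) - s(53) = 0 - (-21)*53 = 0 - 1*(-1113) = 0 + 1113 = 1113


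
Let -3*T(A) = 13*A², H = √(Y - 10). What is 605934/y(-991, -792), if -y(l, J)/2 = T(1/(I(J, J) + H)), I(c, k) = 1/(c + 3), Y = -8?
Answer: -1131619817853/899197 - 1817802*I*√2/3419 ≈ -1.2585e+6 - 751.9*I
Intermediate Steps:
I(c, k) = 1/(3 + c)
H = 3*I*√2 (H = √(-8 - 10) = √(-18) = 3*I*√2 ≈ 4.2426*I)
T(A) = -13*A²/3
y(l, J) = 26/(3*(1/(3 + J) + 3*I*√2)²) (y(l, J) = -(-26)*(1/(1/(3 + J) + 3*I*√2))²/3 = -(-26)/(3*(1/(3 + J) + 3*I*√2)²) = 26/(3*(1/(3 + J) + 3*I*√2)²))
605934/y(-991, -792) = 605934/((26*(3 - 792)²/(3*(1 + 3*I*√2*(3 - 792))²))) = 605934/(((26/3)*(-789)²/(1 + 3*I*√2*(-789))²)) = 605934/(((26/3)*622521/(1 - 2367*I*√2)²)) = 605934/((5395182/(1 - 2367*I*√2)²)) = 605934*((1 - 2367*I*√2)²/5395182) = 100989*(1 - 2367*I*√2)²/899197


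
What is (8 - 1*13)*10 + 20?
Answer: -30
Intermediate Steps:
(8 - 1*13)*10 + 20 = (8 - 13)*10 + 20 = -5*10 + 20 = -50 + 20 = -30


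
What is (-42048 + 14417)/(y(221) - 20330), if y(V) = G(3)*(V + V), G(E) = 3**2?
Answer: 27631/16352 ≈ 1.6898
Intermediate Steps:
G(E) = 9
y(V) = 18*V (y(V) = 9*(V + V) = 9*(2*V) = 18*V)
(-42048 + 14417)/(y(221) - 20330) = (-42048 + 14417)/(18*221 - 20330) = -27631/(3978 - 20330) = -27631/(-16352) = -27631*(-1/16352) = 27631/16352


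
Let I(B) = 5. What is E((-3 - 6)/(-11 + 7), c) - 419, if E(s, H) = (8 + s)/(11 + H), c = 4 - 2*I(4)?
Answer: -8339/20 ≈ -416.95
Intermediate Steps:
c = -6 (c = 4 - 2*5 = 4 - 10 = -6)
E(s, H) = (8 + s)/(11 + H)
E((-3 - 6)/(-11 + 7), c) - 419 = (8 + (-3 - 6)/(-11 + 7))/(11 - 6) - 419 = (8 - 9/(-4))/5 - 419 = (8 - 9*(-¼))/5 - 419 = (8 + 9/4)/5 - 419 = (⅕)*(41/4) - 419 = 41/20 - 419 = -8339/20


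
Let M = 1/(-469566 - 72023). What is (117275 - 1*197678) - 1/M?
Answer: 461186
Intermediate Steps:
M = -1/541589 (M = 1/(-541589) = -1/541589 ≈ -1.8464e-6)
(117275 - 1*197678) - 1/M = (117275 - 1*197678) - 1/(-1/541589) = (117275 - 197678) - 1*(-541589) = -80403 + 541589 = 461186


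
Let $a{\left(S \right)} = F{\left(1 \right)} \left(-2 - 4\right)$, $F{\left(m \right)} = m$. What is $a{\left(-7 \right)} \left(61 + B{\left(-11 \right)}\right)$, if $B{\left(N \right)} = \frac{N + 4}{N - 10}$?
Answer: $-368$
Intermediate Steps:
$B{\left(N \right)} = \frac{4 + N}{-10 + N}$
$a{\left(S \right)} = -6$ ($a{\left(S \right)} = 1 \left(-2 - 4\right) = 1 \left(-6\right) = -6$)
$a{\left(-7 \right)} \left(61 + B{\left(-11 \right)}\right) = - 6 \left(61 + \frac{4 - 11}{-10 - 11}\right) = - 6 \left(61 + \frac{1}{-21} \left(-7\right)\right) = - 6 \left(61 - - \frac{1}{3}\right) = - 6 \left(61 + \frac{1}{3}\right) = \left(-6\right) \frac{184}{3} = -368$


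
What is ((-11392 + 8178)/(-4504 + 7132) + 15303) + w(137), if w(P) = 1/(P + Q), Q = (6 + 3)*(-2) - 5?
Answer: 191012192/12483 ≈ 15302.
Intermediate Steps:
Q = -23 (Q = 9*(-2) - 5 = -18 - 5 = -23)
w(P) = 1/(-23 + P) (w(P) = 1/(P - 23) = 1/(-23 + P))
((-11392 + 8178)/(-4504 + 7132) + 15303) + w(137) = ((-11392 + 8178)/(-4504 + 7132) + 15303) + 1/(-23 + 137) = (-3214/2628 + 15303) + 1/114 = (-3214*1/2628 + 15303) + 1/114 = (-1607/1314 + 15303) + 1/114 = 20106535/1314 + 1/114 = 191012192/12483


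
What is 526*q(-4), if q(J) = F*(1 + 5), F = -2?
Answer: -6312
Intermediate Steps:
q(J) = -12 (q(J) = -2*(1 + 5) = -2*6 = -12)
526*q(-4) = 526*(-12) = -6312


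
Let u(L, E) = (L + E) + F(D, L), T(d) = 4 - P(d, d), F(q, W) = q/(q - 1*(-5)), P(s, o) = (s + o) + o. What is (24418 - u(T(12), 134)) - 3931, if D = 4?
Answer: 183461/9 ≈ 20385.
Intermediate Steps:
P(s, o) = s + 2*o (P(s, o) = (o + s) + o = s + 2*o)
F(q, W) = q/(5 + q) (F(q, W) = q/(q + 5) = q/(5 + q))
T(d) = 4 - 3*d (T(d) = 4 - (d + 2*d) = 4 - 3*d)
u(L, E) = 4/9 + E + L (u(L, E) = (L + E) + 4/(5 + 4) = (E + L) + 4/9 = 4/9 + E + L)
(24418 - u(T(12), 134)) - 3931 = (24418 - (4/9 + 134 + (4 - 3*12))) - 3931 = (24418 - (4/9 + 134 + (4 - 36))) - 3931 = (24418 - (4/9 + 134 - 32)) - 3931 = (24418 - 1*922/9) - 3931 = (24418 - 922/9) - 3931 = 218840/9 - 3931 = 183461/9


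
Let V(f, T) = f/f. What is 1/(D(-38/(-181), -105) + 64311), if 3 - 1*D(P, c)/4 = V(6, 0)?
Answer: 1/64319 ≈ 1.5547e-5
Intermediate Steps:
V(f, T) = 1
D(P, c) = 8 (D(P, c) = 12 - 4*1 = 12 - 4 = 8)
1/(D(-38/(-181), -105) + 64311) = 1/(8 + 64311) = 1/64319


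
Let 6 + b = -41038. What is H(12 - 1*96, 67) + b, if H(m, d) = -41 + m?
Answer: -41169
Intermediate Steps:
b = -41044 (b = -6 - 41038 = -41044)
H(12 - 1*96, 67) + b = (-41 + (12 - 1*96)) - 41044 = (-41 + (12 - 96)) - 41044 = (-41 - 84) - 41044 = -125 - 41044 = -41169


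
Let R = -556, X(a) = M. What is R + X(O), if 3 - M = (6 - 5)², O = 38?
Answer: -554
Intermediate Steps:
M = 2 (M = 3 - (6 - 5)² = 3 - 1*1² = 3 - 1*1 = 3 - 1 = 2)
X(a) = 2
R + X(O) = -556 + 2 = -554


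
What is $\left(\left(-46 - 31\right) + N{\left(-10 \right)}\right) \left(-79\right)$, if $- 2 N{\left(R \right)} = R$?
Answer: $5688$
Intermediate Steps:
$N{\left(R \right)} = - \frac{R}{2}$
$\left(\left(-46 - 31\right) + N{\left(-10 \right)}\right) \left(-79\right) = \left(\left(-46 - 31\right) - -5\right) \left(-79\right) = \left(-77 + 5\right) \left(-79\right) = \left(-72\right) \left(-79\right) = 5688$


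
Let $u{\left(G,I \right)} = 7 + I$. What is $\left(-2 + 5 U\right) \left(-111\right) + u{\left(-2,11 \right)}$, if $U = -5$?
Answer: $3015$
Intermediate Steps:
$\left(-2 + 5 U\right) \left(-111\right) + u{\left(-2,11 \right)} = \left(-2 + 5 \left(-5\right)\right) \left(-111\right) + \left(7 + 11\right) = \left(-2 - 25\right) \left(-111\right) + 18 = \left(-27\right) \left(-111\right) + 18 = 2997 + 18 = 3015$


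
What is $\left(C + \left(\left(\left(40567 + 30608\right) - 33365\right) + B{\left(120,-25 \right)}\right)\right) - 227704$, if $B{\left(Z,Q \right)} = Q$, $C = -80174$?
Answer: $-270093$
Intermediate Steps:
$\left(C + \left(\left(\left(40567 + 30608\right) - 33365\right) + B{\left(120,-25 \right)}\right)\right) - 227704 = \left(-80174 + \left(\left(\left(40567 + 30608\right) - 33365\right) - 25\right)\right) - 227704 = \left(-80174 + \left(\left(71175 - 33365\right) - 25\right)\right) - 227704 = \left(-80174 + \left(37810 - 25\right)\right) - 227704 = \left(-80174 + 37785\right) - 227704 = -42389 - 227704 = -270093$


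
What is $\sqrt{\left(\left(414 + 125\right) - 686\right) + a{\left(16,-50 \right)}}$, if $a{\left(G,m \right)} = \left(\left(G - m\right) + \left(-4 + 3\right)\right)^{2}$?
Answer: $\sqrt{4078} \approx 63.859$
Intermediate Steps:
$a{\left(G,m \right)} = \left(-1 + G - m\right)^{2}$ ($a{\left(G,m \right)} = \left(\left(G - m\right) - 1\right)^{2} = \left(-1 + G - m\right)^{2}$)
$\sqrt{\left(\left(414 + 125\right) - 686\right) + a{\left(16,-50 \right)}} = \sqrt{\left(\left(414 + 125\right) - 686\right) + \left(1 - 50 - 16\right)^{2}} = \sqrt{\left(539 - 686\right) + \left(1 - 50 - 16\right)^{2}} = \sqrt{-147 + \left(-65\right)^{2}} = \sqrt{-147 + 4225} = \sqrt{4078}$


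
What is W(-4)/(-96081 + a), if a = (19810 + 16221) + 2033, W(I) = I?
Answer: 4/58017 ≈ 6.8945e-5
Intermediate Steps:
a = 38064 (a = 36031 + 2033 = 38064)
W(-4)/(-96081 + a) = -4/(-96081 + 38064) = -4/(-58017) = -1/58017*(-4) = 4/58017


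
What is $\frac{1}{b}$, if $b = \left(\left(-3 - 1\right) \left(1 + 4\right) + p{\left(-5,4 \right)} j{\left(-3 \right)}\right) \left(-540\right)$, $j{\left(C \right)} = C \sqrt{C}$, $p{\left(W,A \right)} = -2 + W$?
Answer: $\frac{1}{46521} + \frac{7 i \sqrt{3}}{310140} \approx 2.1496 \cdot 10^{-5} + 3.9093 \cdot 10^{-5} i$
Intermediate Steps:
$j{\left(C \right)} = C^{\frac{3}{2}}$
$b = 10800 - 11340 i \sqrt{3}$ ($b = \left(\left(-3 - 1\right) \left(1 + 4\right) + \left(-2 - 5\right) \left(-3\right)^{\frac{3}{2}}\right) \left(-540\right) = \left(\left(-4\right) 5 - 7 \left(- 3 i \sqrt{3}\right)\right) \left(-540\right) = \left(-20 + 21 i \sqrt{3}\right) \left(-540\right) = 10800 - 11340 i \sqrt{3} \approx 10800.0 - 19641.0 i$)
$\frac{1}{b} = \frac{1}{10800 - 11340 i \sqrt{3}}$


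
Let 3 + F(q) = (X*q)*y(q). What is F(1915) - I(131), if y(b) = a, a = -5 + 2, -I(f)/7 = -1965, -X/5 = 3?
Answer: 72417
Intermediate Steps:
X = -15 (X = -5*3 = -15)
I(f) = 13755 (I(f) = -7*(-1965) = 13755)
a = -3
y(b) = -3
F(q) = -3 + 45*q (F(q) = -3 - 15*q*(-3) = -3 + 45*q)
F(1915) - I(131) = (-3 + 45*1915) - 1*13755 = (-3 + 86175) - 13755 = 86172 - 13755 = 72417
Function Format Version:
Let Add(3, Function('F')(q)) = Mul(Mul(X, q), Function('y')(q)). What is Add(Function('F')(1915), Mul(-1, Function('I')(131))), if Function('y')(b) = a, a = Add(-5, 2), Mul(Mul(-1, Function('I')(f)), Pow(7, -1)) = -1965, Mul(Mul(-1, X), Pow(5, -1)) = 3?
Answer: 72417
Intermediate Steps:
X = -15 (X = Mul(-5, 3) = -15)
Function('I')(f) = 13755 (Function('I')(f) = Mul(-7, -1965) = 13755)
a = -3
Function('y')(b) = -3
Function('F')(q) = Add(-3, Mul(45, q)) (Function('F')(q) = Add(-3, Mul(Mul(-15, q), -3)) = Add(-3, Mul(45, q)))
Add(Function('F')(1915), Mul(-1, Function('I')(131))) = Add(Add(-3, Mul(45, 1915)), Mul(-1, 13755)) = Add(Add(-3, 86175), -13755) = Add(86172, -13755) = 72417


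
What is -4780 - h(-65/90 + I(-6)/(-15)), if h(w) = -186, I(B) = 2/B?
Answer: -4594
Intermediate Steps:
-4780 - h(-65/90 + I(-6)/(-15)) = -4780 - 1*(-186) = -4780 + 186 = -4594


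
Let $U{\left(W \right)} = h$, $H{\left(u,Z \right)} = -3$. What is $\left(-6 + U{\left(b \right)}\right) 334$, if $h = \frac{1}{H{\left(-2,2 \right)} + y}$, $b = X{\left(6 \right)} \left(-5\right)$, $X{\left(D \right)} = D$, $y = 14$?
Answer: $- \frac{21710}{11} \approx -1973.6$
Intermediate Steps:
$b = -30$ ($b = 6 \left(-5\right) = -30$)
$h = \frac{1}{11}$ ($h = \frac{1}{-3 + 14} = \frac{1}{11} \approx 0.090909$)
$U{\left(W \right)} = \frac{1}{11}$
$\left(-6 + U{\left(b \right)}\right) 334 = \left(-6 + \frac{1}{11}\right) 334 = \left(- \frac{65}{11}\right) 334 = - \frac{21710}{11}$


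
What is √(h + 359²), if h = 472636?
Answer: √601517 ≈ 775.58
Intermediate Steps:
√(h + 359²) = √(472636 + 359²) = √(472636 + 128881) = √601517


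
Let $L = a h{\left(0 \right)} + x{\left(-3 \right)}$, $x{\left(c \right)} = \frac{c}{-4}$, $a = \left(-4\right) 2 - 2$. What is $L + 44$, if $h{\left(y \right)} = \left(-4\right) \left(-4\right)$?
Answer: $- \frac{461}{4} \approx -115.25$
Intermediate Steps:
$h{\left(y \right)} = 16$
$a = -10$ ($a = -8 - 2 = -10$)
$x{\left(c \right)} = - \frac{c}{4}$ ($x{\left(c \right)} = c \left(- \frac{1}{4}\right) = - \frac{c}{4}$)
$L = - \frac{637}{4}$ ($L = \left(-10\right) 16 - - \frac{3}{4} = -160 + \frac{3}{4} = - \frac{637}{4} \approx -159.25$)
$L + 44 = - \frac{637}{4} + 44 = - \frac{461}{4}$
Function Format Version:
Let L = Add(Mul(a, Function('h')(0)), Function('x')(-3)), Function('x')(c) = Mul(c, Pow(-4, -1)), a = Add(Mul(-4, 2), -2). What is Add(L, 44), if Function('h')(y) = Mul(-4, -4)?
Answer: Rational(-461, 4) ≈ -115.25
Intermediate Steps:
Function('h')(y) = 16
a = -10 (a = Add(-8, -2) = -10)
Function('x')(c) = Mul(Rational(-1, 4), c) (Function('x')(c) = Mul(c, Rational(-1, 4)) = Mul(Rational(-1, 4), c))
L = Rational(-637, 4) (L = Add(Mul(-10, 16), Mul(Rational(-1, 4), -3)) = Add(-160, Rational(3, 4)) = Rational(-637, 4) ≈ -159.25)
Add(L, 44) = Add(Rational(-637, 4), 44) = Rational(-461, 4)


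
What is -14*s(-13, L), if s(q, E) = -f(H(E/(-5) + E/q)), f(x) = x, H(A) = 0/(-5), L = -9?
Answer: 0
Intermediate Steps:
H(A) = 0 (H(A) = 0*(-⅕) = 0)
s(q, E) = 0 (s(q, E) = -1*0 = 0)
-14*s(-13, L) = -14*0 = 0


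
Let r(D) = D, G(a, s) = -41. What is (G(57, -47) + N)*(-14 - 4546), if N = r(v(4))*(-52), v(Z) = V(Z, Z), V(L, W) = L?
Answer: 1135440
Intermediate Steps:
v(Z) = Z
N = -208 (N = 4*(-52) = -208)
(G(57, -47) + N)*(-14 - 4546) = (-41 - 208)*(-14 - 4546) = -249*(-4560) = 1135440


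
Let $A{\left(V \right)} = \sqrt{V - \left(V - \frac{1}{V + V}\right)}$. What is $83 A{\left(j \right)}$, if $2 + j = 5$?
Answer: $\frac{83 \sqrt{6}}{6} \approx 33.885$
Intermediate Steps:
$j = 3$ ($j = -2 + 5 = 3$)
$A{\left(V \right)} = \frac{\sqrt{2} \sqrt{\frac{1}{V}}}{2}$ ($A{\left(V \right)} = \sqrt{V - \left(V - \frac{1}{2 V}\right)} = \sqrt{\frac{1}{2 V}} = \frac{\sqrt{2} \sqrt{\frac{1}{V}}}{2}$)
$83 A{\left(j \right)} = 83 \frac{\sqrt{2} \sqrt{\frac{1}{3}}}{2} = 83 \frac{\sqrt{2}}{2 \sqrt{3}} = 83 \frac{\sqrt{2} \frac{\sqrt{3}}{3}}{2} = 83 \frac{\sqrt{6}}{6} = \frac{83 \sqrt{6}}{6}$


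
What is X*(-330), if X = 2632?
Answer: -868560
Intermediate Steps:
X*(-330) = 2632*(-330) = -868560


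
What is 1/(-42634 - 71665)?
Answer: -1/114299 ≈ -8.7490e-6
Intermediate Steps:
1/(-42634 - 71665) = 1/(-114299) = -1/114299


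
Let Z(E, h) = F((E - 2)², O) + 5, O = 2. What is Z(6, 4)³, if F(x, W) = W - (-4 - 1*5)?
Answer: 4096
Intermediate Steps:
F(x, W) = 9 + W (F(x, W) = W - (-4 - 5) = W - 1*(-9) = W + 9 = 9 + W)
Z(E, h) = 16 (Z(E, h) = (9 + 2) + 5 = 11 + 5 = 16)
Z(6, 4)³ = 16³ = 4096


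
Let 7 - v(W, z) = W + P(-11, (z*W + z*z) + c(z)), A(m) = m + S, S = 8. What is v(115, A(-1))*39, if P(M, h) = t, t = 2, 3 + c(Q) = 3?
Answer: -4290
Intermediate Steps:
c(Q) = 0 (c(Q) = -3 + 3 = 0)
P(M, h) = 2
A(m) = 8 + m (A(m) = m + 8 = 8 + m)
v(W, z) = 5 - W (v(W, z) = 7 - (W + 2) = 7 - (2 + W) = 7 + (-2 - W) = 5 - W)
v(115, A(-1))*39 = (5 - 1*115)*39 = (5 - 115)*39 = -110*39 = -4290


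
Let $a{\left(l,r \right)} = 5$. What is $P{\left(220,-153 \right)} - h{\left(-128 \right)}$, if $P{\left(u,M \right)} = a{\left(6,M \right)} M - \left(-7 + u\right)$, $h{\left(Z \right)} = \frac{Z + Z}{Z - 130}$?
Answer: $- \frac{126290}{129} \approx -978.99$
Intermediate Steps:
$h{\left(Z \right)} = \frac{2 Z}{-130 + Z}$
$P{\left(u,M \right)} = 7 - u + 5 M$ ($P{\left(u,M \right)} = 5 M - \left(-7 + u\right) = 7 - u + 5 M$)
$P{\left(220,-153 \right)} - h{\left(-128 \right)} = \left(7 - 220 + 5 \left(-153\right)\right) - 2 \left(-128\right) \frac{1}{-130 - 128} = \left(7 - 220 - 765\right) - 2 \left(-128\right) \frac{1}{-258} = -978 - 2 \left(-128\right) \left(- \frac{1}{258}\right) = -978 - \frac{128}{129} = - \frac{126290}{129}$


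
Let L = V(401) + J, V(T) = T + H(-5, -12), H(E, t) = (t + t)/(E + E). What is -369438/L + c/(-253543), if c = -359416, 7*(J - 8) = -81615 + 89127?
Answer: -3259719763246/13173840737 ≈ -247.44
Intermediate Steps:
J = 7568/7 (J = 8 + (-81615 + 89127)/7 = 8 + (1/7)*7512 = 8 + 7512/7 = 7568/7 ≈ 1081.1)
H(E, t) = t/E (H(E, t) = (2*t)/((2*E)) = (2*t)*(1/(2*E)) = t/E)
V(T) = 12/5 + T (V(T) = T - 12/(-5) = T - 12*(-1/5) = T + 12/5 = 12/5 + T)
L = 51959/35 (L = (12/5 + 401) + 7568/7 = 2017/5 + 7568/7 = 51959/35 ≈ 1484.5)
-369438/L + c/(-253543) = -369438/51959/35 - 359416/(-253543) = -369438*35/51959 - 359416*(-1/253543) = -12930330/51959 + 359416/253543 = -3259719763246/13173840737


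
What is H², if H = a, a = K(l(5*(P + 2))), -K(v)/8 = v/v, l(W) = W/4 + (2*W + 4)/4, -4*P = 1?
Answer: 64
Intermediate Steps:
P = -¼ (P = -¼*1 = -¼ ≈ -0.25000)
l(W) = 1 + 3*W/4 (l(W) = W*(¼) + (4 + 2*W)*(¼) = W/4 + (1 + W/2) = 1 + 3*W/4)
K(v) = -8 (K(v) = -8*v/v = -8*1 = -8)
a = -8
H = -8
H² = (-8)² = 64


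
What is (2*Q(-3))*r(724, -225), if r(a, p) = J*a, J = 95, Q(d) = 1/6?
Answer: 68780/3 ≈ 22927.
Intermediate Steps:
Q(d) = ⅙
r(a, p) = 95*a
(2*Q(-3))*r(724, -225) = (2*(⅙))*(95*724) = (⅓)*68780 = 68780/3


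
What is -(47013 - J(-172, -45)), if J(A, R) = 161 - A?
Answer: -46680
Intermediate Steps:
-(47013 - J(-172, -45)) = -(47013 - (161 - 1*(-172))) = -(47013 - (161 + 172)) = -(47013 - 1*333) = -(47013 - 333) = -1*46680 = -46680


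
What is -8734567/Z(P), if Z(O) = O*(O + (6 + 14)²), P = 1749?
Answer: -8734567/3758601 ≈ -2.3239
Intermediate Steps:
Z(O) = O*(400 + O) (Z(O) = O*(O + 20²) = O*(O + 400) = O*(400 + O))
-8734567/Z(P) = -8734567*1/(1749*(400 + 1749)) = -8734567/(1749*2149) = -8734567/3758601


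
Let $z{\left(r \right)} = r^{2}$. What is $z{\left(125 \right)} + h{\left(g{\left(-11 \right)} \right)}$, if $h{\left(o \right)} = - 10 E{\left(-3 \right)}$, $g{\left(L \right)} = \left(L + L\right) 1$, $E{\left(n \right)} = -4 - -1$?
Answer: $15655$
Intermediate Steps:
$E{\left(n \right)} = -3$ ($E{\left(n \right)} = -4 + 1 = -3$)
$g{\left(L \right)} = 2 L$ ($g{\left(L \right)} = 2 L 1 = 2 L$)
$h{\left(o \right)} = 30$ ($h{\left(o \right)} = \left(-10\right) \left(-3\right) = 30$)
$z{\left(125 \right)} + h{\left(g{\left(-11 \right)} \right)} = 125^{2} + 30 = 15625 + 30 = 15655$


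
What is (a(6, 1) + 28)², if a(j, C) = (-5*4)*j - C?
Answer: 8649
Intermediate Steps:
a(j, C) = -C - 20*j (a(j, C) = -20*j - C = -C - 20*j)
(a(6, 1) + 28)² = ((-1*1 - 20*6) + 28)² = ((-1 - 120) + 28)² = (-121 + 28)² = (-93)² = 8649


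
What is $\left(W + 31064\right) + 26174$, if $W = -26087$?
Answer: $31151$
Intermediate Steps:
$\left(W + 31064\right) + 26174 = \left(-26087 + 31064\right) + 26174 = 4977 + 26174 = 31151$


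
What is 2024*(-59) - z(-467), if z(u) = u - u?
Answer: -119416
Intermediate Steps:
z(u) = 0
2024*(-59) - z(-467) = 2024*(-59) - 1*0 = -119416 + 0 = -119416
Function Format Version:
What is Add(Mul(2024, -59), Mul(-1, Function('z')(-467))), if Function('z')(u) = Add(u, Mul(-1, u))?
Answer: -119416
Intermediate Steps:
Function('z')(u) = 0
Add(Mul(2024, -59), Mul(-1, Function('z')(-467))) = Add(Mul(2024, -59), Mul(-1, 0)) = Add(-119416, 0) = -119416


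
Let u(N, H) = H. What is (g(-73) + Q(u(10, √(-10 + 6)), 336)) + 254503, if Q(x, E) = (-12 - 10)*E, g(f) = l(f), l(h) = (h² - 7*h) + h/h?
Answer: 252952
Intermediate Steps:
l(h) = 1 + h² - 7*h (l(h) = (h² - 7*h) + 1 = 1 + h² - 7*h)
g(f) = 1 + f² - 7*f
Q(x, E) = -22*E
(g(-73) + Q(u(10, √(-10 + 6)), 336)) + 254503 = ((1 + (-73)² - 7*(-73)) - 22*336) + 254503 = ((1 + 5329 + 511) - 7392) + 254503 = (5841 - 7392) + 254503 = -1551 + 254503 = 252952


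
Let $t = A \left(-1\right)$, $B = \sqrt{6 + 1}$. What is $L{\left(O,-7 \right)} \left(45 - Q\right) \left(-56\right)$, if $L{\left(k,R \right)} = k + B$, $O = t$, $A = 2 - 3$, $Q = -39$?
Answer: $-4704 - 4704 \sqrt{7} \approx -17150.0$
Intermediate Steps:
$A = -1$ ($A = 2 - 3 = -1$)
$B = \sqrt{7} \approx 2.6458$
$t = 1$ ($t = \left(-1\right) \left(-1\right) = 1$)
$O = 1$
$L{\left(k,R \right)} = k + \sqrt{7}$
$L{\left(O,-7 \right)} \left(45 - Q\right) \left(-56\right) = \left(1 + \sqrt{7}\right) \left(45 - -39\right) \left(-56\right) = \left(1 + \sqrt{7}\right) \left(45 + 39\right) \left(-56\right) = \left(1 + \sqrt{7}\right) 84 \left(-56\right) = \left(84 + 84 \sqrt{7}\right) \left(-56\right) = -4704 - 4704 \sqrt{7}$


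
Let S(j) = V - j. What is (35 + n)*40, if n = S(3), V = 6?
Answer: 1520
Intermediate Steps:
S(j) = 6 - j
n = 3 (n = 6 - 1*3 = 6 - 3 = 3)
(35 + n)*40 = (35 + 3)*40 = 38*40 = 1520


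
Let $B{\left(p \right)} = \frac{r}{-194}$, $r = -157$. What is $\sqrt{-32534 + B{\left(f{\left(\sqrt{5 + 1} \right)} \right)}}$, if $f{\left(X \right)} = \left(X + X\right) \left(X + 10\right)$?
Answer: $\frac{9 i \sqrt{15116286}}{194} \approx 180.37 i$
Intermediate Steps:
$f{\left(X \right)} = 2 X \left(10 + X\right)$
$B{\left(p \right)} = \frac{157}{194}$ ($B{\left(p \right)} = - \frac{157}{-194} = \left(-157\right) \left(- \frac{1}{194}\right) = \frac{157}{194}$)
$\sqrt{-32534 + B{\left(f{\left(\sqrt{5 + 1} \right)} \right)}} = \sqrt{-32534 + \frac{157}{194}} = \sqrt{- \frac{6311439}{194}} = \frac{9 i \sqrt{15116286}}{194}$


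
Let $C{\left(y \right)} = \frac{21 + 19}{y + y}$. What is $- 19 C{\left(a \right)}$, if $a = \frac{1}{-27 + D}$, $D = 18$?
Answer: $3420$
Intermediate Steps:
$a = - \frac{1}{9}$ ($a = \frac{1}{-27 + 18} = \frac{1}{-9} = - \frac{1}{9} \approx -0.11111$)
$C{\left(y \right)} = \frac{20}{y}$ ($C{\left(y \right)} = \frac{40}{2 y} = 40 \frac{1}{2 y} = \frac{20}{y}$)
$- 19 C{\left(a \right)} = - 19 \frac{20}{- \frac{1}{9}} = - 19 \cdot 20 \left(-9\right) = \left(-19\right) \left(-180\right) = 3420$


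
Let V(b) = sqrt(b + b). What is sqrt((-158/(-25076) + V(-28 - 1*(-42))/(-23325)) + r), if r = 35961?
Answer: sqrt(123024515488440323850 - 293337894504*sqrt(7))/58489770 ≈ 189.63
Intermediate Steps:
V(b) = sqrt(2)*sqrt(b) (V(b) = sqrt(2*b) = sqrt(2)*sqrt(b))
sqrt((-158/(-25076) + V(-28 - 1*(-42))/(-23325)) + r) = sqrt((-158/(-25076) + (sqrt(2)*sqrt(-28 - 1*(-42)))/(-23325)) + 35961) = sqrt((-158*(-1/25076) + (sqrt(2)*sqrt(-28 + 42))*(-1/23325)) + 35961) = sqrt((79/12538 + (sqrt(2)*sqrt(14))*(-1/23325)) + 35961) = sqrt((79/12538 + (2*sqrt(7))*(-1/23325)) + 35961) = sqrt((79/12538 - 2*sqrt(7)/23325) + 35961) = sqrt(450879097/12538 - 2*sqrt(7)/23325)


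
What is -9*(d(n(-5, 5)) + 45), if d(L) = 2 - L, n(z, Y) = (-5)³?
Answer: -1548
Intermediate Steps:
n(z, Y) = -125
-9*(d(n(-5, 5)) + 45) = -9*((2 - 1*(-125)) + 45) = -9*((2 + 125) + 45) = -9*(127 + 45) = -9*172 = -1548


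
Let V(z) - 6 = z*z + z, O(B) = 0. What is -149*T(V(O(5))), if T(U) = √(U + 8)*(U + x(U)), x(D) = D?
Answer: -1788*√14 ≈ -6690.1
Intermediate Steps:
V(z) = 6 + z + z² (V(z) = 6 + (z*z + z) = 6 + (z² + z) = 6 + (z + z²) = 6 + z + z²)
T(U) = 2*U*√(8 + U) (T(U) = √(U + 8)*(U + U) = √(8 + U)*(2*U) = 2*U*√(8 + U))
-149*T(V(O(5))) = -298*(6 + 0 + 0²)*√(8 + (6 + 0 + 0²)) = -298*(6 + 0 + 0)*√(8 + (6 + 0 + 0)) = -298*6*√(8 + 6) = -298*6*√14 = -1788*√14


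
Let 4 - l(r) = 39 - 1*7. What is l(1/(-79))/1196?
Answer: -7/299 ≈ -0.023411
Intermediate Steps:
l(r) = -28 (l(r) = 4 - (39 - 1*7) = 4 - (39 - 7) = 4 - 1*32 = 4 - 32 = -28)
l(1/(-79))/1196 = -28/1196 = -28*1/1196 = -7/299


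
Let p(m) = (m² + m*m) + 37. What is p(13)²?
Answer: 140625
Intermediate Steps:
p(m) = 37 + 2*m² (p(m) = (m² + m²) + 37 = 2*m² + 37 = 37 + 2*m²)
p(13)² = (37 + 2*13²)² = (37 + 2*169)² = (37 + 338)² = 375² = 140625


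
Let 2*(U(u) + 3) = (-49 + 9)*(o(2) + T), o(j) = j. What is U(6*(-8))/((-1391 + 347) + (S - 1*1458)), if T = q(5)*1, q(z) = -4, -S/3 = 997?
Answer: -37/5493 ≈ -0.0067358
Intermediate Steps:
S = -2991 (S = -3*997 = -2991)
T = -4 (T = -4*1 = -4)
U(u) = 37 (U(u) = -3 + ((-49 + 9)*(2 - 4))/2 = -3 + (-40*(-2))/2 = -3 + (1/2)*80 = -3 + 40 = 37)
U(6*(-8))/((-1391 + 347) + (S - 1*1458)) = 37/((-1391 + 347) + (-2991 - 1*1458)) = 37/(-1044 + (-2991 - 1458)) = 37/(-1044 - 4449) = 37/(-5493) = 37*(-1/5493) = -37/5493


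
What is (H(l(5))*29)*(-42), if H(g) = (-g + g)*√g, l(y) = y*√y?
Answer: 0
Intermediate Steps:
l(y) = y^(3/2)
H(g) = 0 (H(g) = 0*√g = 0)
(H(l(5))*29)*(-42) = (0*29)*(-42) = 0*(-42) = 0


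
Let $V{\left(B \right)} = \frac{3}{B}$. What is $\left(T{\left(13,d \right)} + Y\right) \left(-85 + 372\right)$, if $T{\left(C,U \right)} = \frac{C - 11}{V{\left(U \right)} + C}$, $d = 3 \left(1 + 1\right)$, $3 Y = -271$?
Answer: $- \frac{698845}{27} \approx -25883.0$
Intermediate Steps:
$Y = - \frac{271}{3}$ ($Y = \frac{1}{3} \left(-271\right) = - \frac{271}{3} \approx -90.333$)
$d = 6$ ($d = 3 \cdot 2 = 6$)
$T{\left(C,U \right)} = \frac{-11 + C}{C + \frac{3}{U}}$ ($T{\left(C,U \right)} = \frac{C - 11}{\frac{3}{U} + C} = \frac{-11 + C}{C + \frac{3}{U}}$)
$\left(T{\left(13,d \right)} + Y\right) \left(-85 + 372\right) = \left(\frac{6 \left(-11 + 13\right)}{3 + 13 \cdot 6} - \frac{271}{3}\right) \left(-85 + 372\right) = \left(6 \frac{1}{3 + 78} \cdot 2 - \frac{271}{3}\right) 287 = \left(6 \cdot \frac{1}{81} \cdot 2 - \frac{271}{3}\right) 287 = \left(\frac{4}{27} - \frac{271}{3}\right) 287 = \left(- \frac{2435}{27}\right) 287 = - \frac{698845}{27}$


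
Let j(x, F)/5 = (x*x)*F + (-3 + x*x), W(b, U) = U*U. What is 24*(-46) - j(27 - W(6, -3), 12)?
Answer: -22149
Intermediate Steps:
W(b, U) = U²
j(x, F) = -15 + 5*x² + 5*F*x² (j(x, F) = 5*((x*x)*F + (-3 + x*x)) = 5*(x²*F + (-3 + x²)) = 5*(F*x² + (-3 + x²)) = 5*(-3 + x² + F*x²) = -15 + 5*x² + 5*F*x²)
24*(-46) - j(27 - W(6, -3), 12) = 24*(-46) - (-15 + 5*(27 - 1*(-3)²)² + 5*12*(27 - 1*(-3)²)²) = -1104 - (-15 + 5*(27 - 1*9)² + 5*12*(27 - 1*9)²) = -1104 - (-15 + 5*(27 - 9)² + 5*12*(27 - 9)²) = -1104 - (-15 + 5*18² + 5*12*18²) = -1104 - (-15 + 5*324 + 5*12*324) = -1104 - (-15 + 1620 + 19440) = -1104 - 1*21045 = -1104 - 21045 = -22149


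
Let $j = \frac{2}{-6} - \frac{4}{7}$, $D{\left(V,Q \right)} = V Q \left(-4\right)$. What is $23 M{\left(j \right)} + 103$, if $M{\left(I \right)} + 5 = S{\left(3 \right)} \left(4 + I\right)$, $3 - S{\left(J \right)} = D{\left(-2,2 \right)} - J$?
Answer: $- \frac{15202}{21} \approx -723.9$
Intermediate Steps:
$D{\left(V,Q \right)} = - 4 Q V$ ($D{\left(V,Q \right)} = Q V \left(-4\right) = - 4 Q V$)
$S{\left(J \right)} = -13 + J$ ($S{\left(J \right)} = 3 - \left(\left(-4\right) 2 \left(-2\right) - J\right) = 3 - \left(16 - J\right) = 3 + \left(-16 + J\right) = -13 + J$)
$j = - \frac{19}{21}$ ($j = 2 \left(- \frac{1}{6}\right) - \frac{4}{7} = - \frac{1}{3} - \frac{4}{7} = - \frac{19}{21} \approx -0.90476$)
$M{\left(I \right)} = -45 - 10 I$ ($M{\left(I \right)} = -5 + \left(-13 + 3\right) \left(4 + I\right) = -5 - 10 \left(4 + I\right) = -5 - \left(40 + 10 I\right) = -45 - 10 I$)
$23 M{\left(j \right)} + 103 = 23 \left(-45 - - \frac{190}{21}\right) + 103 = 23 \left(-45 + \frac{190}{21}\right) + 103 = 23 \left(- \frac{755}{21}\right) + 103 = - \frac{17365}{21} + 103 = - \frac{15202}{21}$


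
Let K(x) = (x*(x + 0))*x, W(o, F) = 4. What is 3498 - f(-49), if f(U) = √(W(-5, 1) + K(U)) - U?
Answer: 3449 - I*√117645 ≈ 3449.0 - 342.99*I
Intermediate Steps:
K(x) = x³ (K(x) = (x*x)*x = x²*x = x³)
f(U) = √(4 + U³) - U
3498 - f(-49) = 3498 - (√(4 + (-49)³) - 1*(-49)) = 3498 - (√(4 - 117649) + 49) = 3498 - (√(-117645) + 49) = 3498 - (I*√117645 + 49) = 3498 - (49 + I*√117645) = 3498 + (-49 - I*√117645) = 3449 - I*√117645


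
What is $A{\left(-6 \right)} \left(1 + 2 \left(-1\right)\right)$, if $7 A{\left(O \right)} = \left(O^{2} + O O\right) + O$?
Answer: $- \frac{66}{7} \approx -9.4286$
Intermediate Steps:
$A{\left(O \right)} = \frac{O}{7} + \frac{2 O^{2}}{7}$ ($A{\left(O \right)} = \frac{\left(O^{2} + O O\right) + O}{7} = \frac{\left(O^{2} + O^{2}\right) + O}{7} = \frac{2 O^{2} + O}{7} = \frac{O + 2 O^{2}}{7} = \frac{O}{7} + \frac{2 O^{2}}{7}$)
$A{\left(-6 \right)} \left(1 + 2 \left(-1\right)\right) = \frac{1}{7} \left(-6\right) \left(1 + 2 \left(-6\right)\right) \left(1 + 2 \left(-1\right)\right) = \frac{1}{7} \left(-6\right) \left(1 - 12\right) \left(1 - 2\right) = \frac{1}{7} \left(-6\right) \left(-11\right) \left(-1\right) = \frac{66}{7} \left(-1\right) = - \frac{66}{7}$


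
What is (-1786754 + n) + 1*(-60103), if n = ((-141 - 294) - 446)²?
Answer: -1070696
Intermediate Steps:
n = 776161 (n = (-435 - 446)² = (-881)² = 776161)
(-1786754 + n) + 1*(-60103) = (-1786754 + 776161) + 1*(-60103) = -1010593 - 60103 = -1070696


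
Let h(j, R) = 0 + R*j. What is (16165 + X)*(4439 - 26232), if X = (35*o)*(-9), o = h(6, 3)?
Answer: -228717535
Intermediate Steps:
h(j, R) = R*j
o = 18 (o = 3*6 = 18)
X = -5670 (X = (35*18)*(-9) = 630*(-9) = -5670)
(16165 + X)*(4439 - 26232) = (16165 - 5670)*(4439 - 26232) = 10495*(-21793) = -228717535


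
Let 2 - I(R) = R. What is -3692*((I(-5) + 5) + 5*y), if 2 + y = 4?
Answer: -81224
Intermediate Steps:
y = 2 (y = -2 + 4 = 2)
I(R) = 2 - R
-3692*((I(-5) + 5) + 5*y) = -3692*(((2 - 1*(-5)) + 5) + 5*2) = -3692*(((2 + 5) + 5) + 10) = -3692*((7 + 5) + 10) = -3692*(12 + 10) = -3692*22 = -81224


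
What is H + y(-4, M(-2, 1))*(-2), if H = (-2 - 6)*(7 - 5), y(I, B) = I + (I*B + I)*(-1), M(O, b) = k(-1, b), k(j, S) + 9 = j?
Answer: 64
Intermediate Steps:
k(j, S) = -9 + j
M(O, b) = -10 (M(O, b) = -9 - 1 = -10)
y(I, B) = -B*I (y(I, B) = I + (B*I + I)*(-1) = I + (I + B*I)*(-1) = I + (-I - B*I) = -B*I)
H = -16 (H = -8*2 = -16)
H + y(-4, M(-2, 1))*(-2) = -16 - 1*(-10)*(-4)*(-2) = -16 - 40*(-2) = -16 + 80 = 64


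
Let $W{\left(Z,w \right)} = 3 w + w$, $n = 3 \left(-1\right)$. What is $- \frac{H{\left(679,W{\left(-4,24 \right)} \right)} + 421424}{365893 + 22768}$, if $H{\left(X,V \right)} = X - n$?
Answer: $- \frac{422106}{388661} \approx -1.0861$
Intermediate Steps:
$n = -3$
$W{\left(Z,w \right)} = 4 w$
$H{\left(X,V \right)} = 3 + X$ ($H{\left(X,V \right)} = X - -3 = X + 3 = 3 + X$)
$- \frac{H{\left(679,W{\left(-4,24 \right)} \right)} + 421424}{365893 + 22768} = - \frac{\left(3 + 679\right) + 421424}{365893 + 22768} = - \frac{682 + 421424}{388661} = - \frac{422106}{388661}$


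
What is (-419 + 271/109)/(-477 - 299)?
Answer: 5675/10573 ≈ 0.53674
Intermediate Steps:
(-419 + 271/109)/(-477 - 299) = (-419 + 271*(1/109))/(-776) = (-419 + 271/109)*(-1/776) = -45400/109*(-1/776) = 5675/10573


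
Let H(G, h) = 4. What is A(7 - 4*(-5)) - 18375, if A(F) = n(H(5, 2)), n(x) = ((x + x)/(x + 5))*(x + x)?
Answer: -165311/9 ≈ -18368.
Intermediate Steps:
n(x) = 4*x²/(5 + x) (n(x) = ((2*x)/(5 + x))*(2*x) = (2*x/(5 + x))*(2*x) = 4*x²/(5 + x))
A(F) = 64/9 (A(F) = 4*4²/(5 + 4) = 4*16/9 = 4*16*(⅑) = 64/9)
A(7 - 4*(-5)) - 18375 = 64/9 - 18375 = -165311/9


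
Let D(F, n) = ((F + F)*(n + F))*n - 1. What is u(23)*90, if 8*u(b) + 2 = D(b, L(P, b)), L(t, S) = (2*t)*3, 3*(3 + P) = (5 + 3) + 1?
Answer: -135/4 ≈ -33.750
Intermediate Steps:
P = 0 (P = -3 + ((5 + 3) + 1)/3 = -3 + (8 + 1)/3 = -3 + (⅓)*9 = -3 + 3 = 0)
L(t, S) = 6*t
D(F, n) = -1 + 2*F*n*(F + n) (D(F, n) = ((2*F)*(F + n))*n - 1 = (2*F*(F + n))*n - 1 = 2*F*n*(F + n) - 1 = -1 + 2*F*n*(F + n))
u(b) = -3/8 (u(b) = -¼ + (-1 + 2*b*(6*0)² + 2*(6*0)*b²)/8 = -¼ + (-1 + 2*b*0² + 2*0*b²)/8 = -¼ + (-1 + 2*b*0 + 0)/8 = -¼ + (-1 + 0 + 0)/8 = -¼ + (⅛)*(-1) = -¼ - ⅛ = -3/8)
u(23)*90 = -3/8*90 = -135/4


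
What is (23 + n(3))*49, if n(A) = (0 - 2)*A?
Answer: 833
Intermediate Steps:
n(A) = -2*A
(23 + n(3))*49 = (23 - 2*3)*49 = (23 - 6)*49 = 17*49 = 833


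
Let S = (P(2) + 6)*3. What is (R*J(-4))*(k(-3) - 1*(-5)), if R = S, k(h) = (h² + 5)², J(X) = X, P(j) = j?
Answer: -19296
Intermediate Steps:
k(h) = (5 + h²)²
S = 24 (S = (2 + 6)*3 = 8*3 = 24)
R = 24
(R*J(-4))*(k(-3) - 1*(-5)) = (24*(-4))*((5 + (-3)²)² - 1*(-5)) = -96*((5 + 9)² + 5) = -96*(14² + 5) = -96*(196 + 5) = -96*201 = -19296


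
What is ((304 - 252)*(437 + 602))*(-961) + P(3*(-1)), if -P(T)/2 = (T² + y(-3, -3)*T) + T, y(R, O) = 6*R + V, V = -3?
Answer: -51921046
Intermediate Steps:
y(R, O) = -3 + 6*R (y(R, O) = 6*R - 3 = -3 + 6*R)
P(T) = -2*T² + 40*T (P(T) = -2*((T² + (-3 + 6*(-3))*T) + T) = -2*((T² + (-3 - 18)*T) + T) = -2*((T² - 21*T) + T) = -2*(T² - 20*T) = -2*T² + 40*T)
((304 - 252)*(437 + 602))*(-961) + P(3*(-1)) = ((304 - 252)*(437 + 602))*(-961) + 2*(3*(-1))*(20 - 3*(-1)) = (52*1039)*(-961) + 2*(-3)*(20 - 1*(-3)) = 54028*(-961) + 2*(-3)*(20 + 3) = -51920908 + 2*(-3)*23 = -51920908 - 138 = -51921046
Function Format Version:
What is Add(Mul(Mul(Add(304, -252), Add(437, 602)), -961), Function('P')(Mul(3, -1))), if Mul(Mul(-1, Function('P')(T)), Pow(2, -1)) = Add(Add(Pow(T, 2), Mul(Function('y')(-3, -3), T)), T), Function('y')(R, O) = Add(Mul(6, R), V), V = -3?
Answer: -51921046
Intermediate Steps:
Function('y')(R, O) = Add(-3, Mul(6, R)) (Function('y')(R, O) = Add(Mul(6, R), -3) = Add(-3, Mul(6, R)))
Function('P')(T) = Add(Mul(-2, Pow(T, 2)), Mul(40, T)) (Function('P')(T) = Mul(-2, Add(Add(Pow(T, 2), Mul(Add(-3, Mul(6, -3)), T)), T)) = Mul(-2, Add(Add(Pow(T, 2), Mul(Add(-3, -18), T)), T)) = Mul(-2, Add(Add(Pow(T, 2), Mul(-21, T)), T)) = Mul(-2, Add(Pow(T, 2), Mul(-20, T))) = Add(Mul(-2, Pow(T, 2)), Mul(40, T)))
Add(Mul(Mul(Add(304, -252), Add(437, 602)), -961), Function('P')(Mul(3, -1))) = Add(Mul(Mul(Add(304, -252), Add(437, 602)), -961), Mul(2, Mul(3, -1), Add(20, Mul(-1, Mul(3, -1))))) = Add(Mul(Mul(52, 1039), -961), Mul(2, -3, Add(20, Mul(-1, -3)))) = Add(Mul(54028, -961), Mul(2, -3, Add(20, 3))) = Add(-51920908, Mul(2, -3, 23)) = Add(-51920908, -138) = -51921046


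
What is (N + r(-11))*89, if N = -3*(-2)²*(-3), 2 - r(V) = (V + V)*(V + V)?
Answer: -39694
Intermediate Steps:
r(V) = 2 - 4*V² (r(V) = 2 - (V + V)*(V + V) = 2 - 2*V*2*V = 2 - 4*V²)
N = 36 (N = -3*4*(-3) = -12*(-3) = 36)
(N + r(-11))*89 = (36 + (2 - 4*(-11)²))*89 = (36 + (2 - 4*121))*89 = (36 + (2 - 484))*89 = (36 - 482)*89 = -446*89 = -39694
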